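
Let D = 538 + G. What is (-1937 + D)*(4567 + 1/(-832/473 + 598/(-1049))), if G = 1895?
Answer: 1308752915256/577811 ≈ 2.2650e+6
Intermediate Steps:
D = 2433 (D = 538 + 1895 = 2433)
(-1937 + D)*(4567 + 1/(-832/473 + 598/(-1049))) = (-1937 + 2433)*(4567 + 1/(-832/473 + 598/(-1049))) = 496*(4567 + 1/(-832*1/473 + 598*(-1/1049))) = 496*(4567 + 1/(-832/473 - 598/1049)) = 496*(4567 + 1/(-1155622/496177)) = 496*(4567 - 496177/1155622) = 496*(5277229497/1155622) = 1308752915256/577811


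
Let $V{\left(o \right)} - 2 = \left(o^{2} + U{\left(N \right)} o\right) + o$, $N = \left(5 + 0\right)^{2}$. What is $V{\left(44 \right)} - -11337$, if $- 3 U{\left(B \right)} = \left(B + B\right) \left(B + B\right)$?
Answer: $- \frac{70043}{3} \approx -23348.0$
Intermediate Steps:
$N = 25$ ($N = 5^{2} = 25$)
$U{\left(B \right)} = - \frac{4 B^{2}}{3}$ ($U{\left(B \right)} = - \frac{\left(B + B\right) \left(B + B\right)}{3} = - \frac{2 B 2 B}{3} = - \frac{4 B^{2}}{3}$)
$V{\left(o \right)} = 2 + o^{2} - \frac{2497 o}{3}$ ($V{\left(o \right)} = 2 + \left(\left(o^{2} + - \frac{4 \cdot 25^{2}}{3} o\right) + o\right) = 2 + \left(\left(o^{2} + \left(- \frac{4}{3}\right) 625 o\right) + o\right) = 2 + \left(\left(o^{2} - \frac{2500 o}{3}\right) + o\right) = 2 + \left(o^{2} - \frac{2497 o}{3}\right) = 2 + o^{2} - \frac{2497 o}{3}$)
$V{\left(44 \right)} - -11337 = \left(2 + 44^{2} - \frac{109868}{3}\right) - -11337 = \left(2 + 1936 - \frac{109868}{3}\right) + 11337 = - \frac{104054}{3} + 11337 = - \frac{70043}{3}$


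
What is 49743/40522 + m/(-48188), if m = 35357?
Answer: 68877095/139476724 ≈ 0.49382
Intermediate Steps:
49743/40522 + m/(-48188) = 49743/40522 + 35357/(-48188) = 49743*(1/40522) + 35357*(-1/48188) = 49743/40522 - 5051/6884 = 68877095/139476724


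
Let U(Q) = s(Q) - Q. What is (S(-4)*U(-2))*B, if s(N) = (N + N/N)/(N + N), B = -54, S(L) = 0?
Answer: 0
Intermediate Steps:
s(N) = (1 + N)/(2*N) (s(N) = (N + 1)/((2*N)) = (1 + N)*(1/(2*N)) = (1 + N)/(2*N))
U(Q) = -Q + (1 + Q)/(2*Q) (U(Q) = (1 + Q)/(2*Q) - Q = -Q + (1 + Q)/(2*Q))
(S(-4)*U(-2))*B = (0*(½ + (½)/(-2) - 1*(-2)))*(-54) = (0*(½ + (½)*(-½) + 2))*(-54) = (0*(½ - ¼ + 2))*(-54) = (0*(9/4))*(-54) = 0*(-54) = 0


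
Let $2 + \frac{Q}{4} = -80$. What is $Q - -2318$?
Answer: $1990$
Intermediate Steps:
$Q = -328$ ($Q = -8 + 4 \left(-80\right) = -8 - 320 = -328$)
$Q - -2318 = -328 - -2318 = -328 + 2318 = 1990$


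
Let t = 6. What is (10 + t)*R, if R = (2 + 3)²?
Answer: 400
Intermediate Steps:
R = 25 (R = 5² = 25)
(10 + t)*R = (10 + 6)*25 = 16*25 = 400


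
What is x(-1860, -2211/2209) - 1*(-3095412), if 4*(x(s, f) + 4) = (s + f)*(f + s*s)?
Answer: -31356514086104347/19518724 ≈ -1.6065e+9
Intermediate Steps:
x(s, f) = -4 + (f + s)*(f + s²)/4 (x(s, f) = -4 + ((s + f)*(f + s*s))/4 = -4 + ((f + s)*(f + s²))/4 = -4 + (f + s)*(f + s²)/4)
x(-1860, -2211/2209) - 1*(-3095412) = (-4 + (-2211/2209)²/4 + (¼)*(-1860)³ + (¼)*(-2211/2209)*(-1860) + (¼)*(-2211/2209)*(-1860)²) - 1*(-3095412) = (-4 + (-2211*1/2209)²/4 + (¼)*(-6434856000) + (¼)*(-2211*1/2209)*(-1860) + (¼)*(-2211*1/2209)*3459600) + 3095412 = (-4 + (-2211/2209)²/4 - 1608714000 + (¼)*(-2211/2209)*(-1860) + (¼)*(-2211/2209)*3459600) + 3095412 = (-4 + (¼)*(4888521/4879681) - 1608714000 + 1028115/2209 - 1912293900/2209) + 3095412 = (-4 + 4888521/19518724 - 1608714000 + 1028115/2209 - 1912293900/2209) + 3095412 = -31416932578598635/19518724 + 3095412 = -31356514086104347/19518724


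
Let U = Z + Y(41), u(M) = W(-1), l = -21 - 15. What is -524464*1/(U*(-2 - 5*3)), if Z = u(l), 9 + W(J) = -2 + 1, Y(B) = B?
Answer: 524464/527 ≈ 995.19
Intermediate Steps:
l = -36
W(J) = -10 (W(J) = -9 + (-2 + 1) = -9 - 1 = -10)
u(M) = -10
Z = -10
U = 31 (U = -10 + 41 = 31)
-524464*1/(U*(-2 - 5*3)) = -524464*1/(31*(-2 - 5*3)) = -524464*1/(31*(-2 - 15)) = -524464/(31*(-17)) = -524464/(-527) = -524464*(-1/527) = 524464/527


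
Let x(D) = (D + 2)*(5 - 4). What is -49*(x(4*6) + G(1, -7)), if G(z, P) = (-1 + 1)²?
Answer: -1274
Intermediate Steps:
G(z, P) = 0 (G(z, P) = 0² = 0)
x(D) = 2 + D (x(D) = (2 + D)*1 = 2 + D)
-49*(x(4*6) + G(1, -7)) = -49*((2 + 4*6) + 0) = -49*((2 + 24) + 0) = -49*(26 + 0) = -49*26 = -1274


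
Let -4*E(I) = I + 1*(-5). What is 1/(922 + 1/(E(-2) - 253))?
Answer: 1005/926606 ≈ 0.0010846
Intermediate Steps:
E(I) = 5/4 - I/4 (E(I) = -(I + 1*(-5))/4 = -(I - 5)/4 = -(-5 + I)/4 = 5/4 - I/4)
1/(922 + 1/(E(-2) - 253)) = 1/(922 + 1/((5/4 - 1/4*(-2)) - 253)) = 1/(922 + 1/((5/4 + 1/2) - 253)) = 1/(922 + 1/(7/4 - 253)) = 1/(922 + 1/(-1005/4)) = 1/(922 - 4/1005) = 1/(926606/1005) = 1005/926606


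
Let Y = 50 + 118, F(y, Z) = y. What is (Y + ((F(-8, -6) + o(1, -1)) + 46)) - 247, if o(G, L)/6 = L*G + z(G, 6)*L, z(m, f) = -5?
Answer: -17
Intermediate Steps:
o(G, L) = -30*L + 6*G*L (o(G, L) = 6*(L*G - 5*L) = 6*(G*L - 5*L) = 6*(-5*L + G*L) = -30*L + 6*G*L)
Y = 168
(Y + ((F(-8, -6) + o(1, -1)) + 46)) - 247 = (168 + ((-8 + 6*(-1)*(-5 + 1)) + 46)) - 247 = (168 + ((-8 + 6*(-1)*(-4)) + 46)) - 247 = (168 + ((-8 + 24) + 46)) - 247 = (168 + (16 + 46)) - 247 = (168 + 62) - 247 = 230 - 247 = -17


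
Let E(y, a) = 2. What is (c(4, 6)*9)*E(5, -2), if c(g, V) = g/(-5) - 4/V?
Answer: -132/5 ≈ -26.400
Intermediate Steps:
c(g, V) = -4/V - g/5 (c(g, V) = g*(-1/5) - 4/V = -g/5 - 4/V = -4/V - g/5)
(c(4, 6)*9)*E(5, -2) = ((-4/6 - 1/5*4)*9)*2 = ((-4*1/6 - 4/5)*9)*2 = ((-2/3 - 4/5)*9)*2 = -22/15*9*2 = -66/5*2 = -132/5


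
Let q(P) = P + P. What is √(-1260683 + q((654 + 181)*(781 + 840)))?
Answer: √1446387 ≈ 1202.7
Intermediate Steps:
q(P) = 2*P
√(-1260683 + q((654 + 181)*(781 + 840))) = √(-1260683 + 2*((654 + 181)*(781 + 840))) = √(-1260683 + 2*(835*1621)) = √(-1260683 + 2*1353535) = √(-1260683 + 2707070) = √1446387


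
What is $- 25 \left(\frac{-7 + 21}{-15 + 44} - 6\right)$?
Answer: $\frac{4000}{29} \approx 137.93$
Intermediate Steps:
$- 25 \left(\frac{-7 + 21}{-15 + 44} - 6\right) = - 25 \left(\frac{14}{29} - 6\right) = \left(-25\right) \left(- \frac{160}{29}\right) = \frac{4000}{29}$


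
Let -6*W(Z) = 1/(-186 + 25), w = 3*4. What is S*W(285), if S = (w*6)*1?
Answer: 12/161 ≈ 0.074534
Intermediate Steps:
w = 12
W(Z) = 1/966 (W(Z) = -1/(6*(-186 + 25)) = -⅙/(-161) = -⅙*(-1/161) = 1/966)
S = 72 (S = (12*6)*1 = 72*1 = 72)
S*W(285) = 72*(1/966) = 12/161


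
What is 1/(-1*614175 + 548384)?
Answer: -1/65791 ≈ -1.5200e-5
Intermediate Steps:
1/(-1*614175 + 548384) = 1/(-614175 + 548384) = 1/(-65791) = -1/65791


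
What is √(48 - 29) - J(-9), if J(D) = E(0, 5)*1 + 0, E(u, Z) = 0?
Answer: √19 ≈ 4.3589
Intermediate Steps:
J(D) = 0 (J(D) = 0*1 + 0 = 0 + 0 = 0)
√(48 - 29) - J(-9) = √(48 - 29) - 1*0 = √19 + 0 = √19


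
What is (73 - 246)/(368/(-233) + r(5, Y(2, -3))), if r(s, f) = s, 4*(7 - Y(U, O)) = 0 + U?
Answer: -40309/797 ≈ -50.576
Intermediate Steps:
Y(U, O) = 7 - U/4 (Y(U, O) = 7 - (0 + U)/4 = 7 - U/4)
(73 - 246)/(368/(-233) + r(5, Y(2, -3))) = (73 - 246)/(368/(-233) + 5) = -173/(368*(-1/233) + 5) = -173/(-368/233 + 5) = -173/797/233 = -173*233/797 = -40309/797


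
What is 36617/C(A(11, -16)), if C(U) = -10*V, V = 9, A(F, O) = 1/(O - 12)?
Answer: -36617/90 ≈ -406.86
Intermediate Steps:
A(F, O) = 1/(-12 + O)
C(U) = -90 (C(U) = -10*9 = -90)
36617/C(A(11, -16)) = 36617/(-90) = 36617*(-1/90) = -36617/90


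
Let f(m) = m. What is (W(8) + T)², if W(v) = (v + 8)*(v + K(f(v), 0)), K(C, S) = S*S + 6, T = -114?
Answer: 12100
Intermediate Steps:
K(C, S) = 6 + S² (K(C, S) = S² + 6 = 6 + S²)
W(v) = (6 + v)*(8 + v) (W(v) = (v + 8)*(v + (6 + 0²)) = (8 + v)*(v + (6 + 0)) = (8 + v)*(v + 6) = (8 + v)*(6 + v) = (6 + v)*(8 + v))
(W(8) + T)² = ((48 + 8² + 14*8) - 114)² = ((48 + 64 + 112) - 114)² = (224 - 114)² = 110² = 12100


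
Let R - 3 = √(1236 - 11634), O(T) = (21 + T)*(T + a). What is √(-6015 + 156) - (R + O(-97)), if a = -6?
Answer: -7831 - I*√10398 + 3*I*√651 ≈ -7831.0 - 25.426*I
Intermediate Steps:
O(T) = (-6 + T)*(21 + T) (O(T) = (21 + T)*(T - 6) = (21 + T)*(-6 + T) = (-6 + T)*(21 + T))
R = 3 + I*√10398 (R = 3 + √(1236 - 11634) = 3 + √(-10398) = 3 + I*√10398 ≈ 3.0 + 101.97*I)
√(-6015 + 156) - (R + O(-97)) = √(-6015 + 156) - ((3 + I*√10398) + (-126 + (-97)² + 15*(-97))) = √(-5859) - ((3 + I*√10398) + (-126 + 9409 - 1455)) = 3*I*√651 - ((3 + I*√10398) + 7828) = 3*I*√651 - (7831 + I*√10398) = 3*I*√651 + (-7831 - I*√10398) = -7831 - I*√10398 + 3*I*√651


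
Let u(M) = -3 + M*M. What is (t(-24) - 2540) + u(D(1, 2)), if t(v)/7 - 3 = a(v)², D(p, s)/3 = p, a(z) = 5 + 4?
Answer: -1946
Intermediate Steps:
a(z) = 9
D(p, s) = 3*p
t(v) = 588 (t(v) = 21 + 7*9² = 21 + 7*81 = 21 + 567 = 588)
u(M) = -3 + M²
(t(-24) - 2540) + u(D(1, 2)) = (588 - 2540) + (-3 + (3*1)²) = -1952 + (-3 + 3²) = -1952 + (-3 + 9) = -1952 + 6 = -1946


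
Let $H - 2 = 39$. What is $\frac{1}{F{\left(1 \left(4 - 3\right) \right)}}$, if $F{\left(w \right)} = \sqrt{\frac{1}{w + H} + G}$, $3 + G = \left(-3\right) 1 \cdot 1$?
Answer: $- \frac{i \sqrt{10542}}{251} \approx - 0.40906 i$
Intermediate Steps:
$H = 41$ ($H = 2 + 39 = 41$)
$G = -6$ ($G = -3 + \left(-3\right) 1 \cdot 1 = -3 - 3 = -6$)
$F{\left(w \right)} = \sqrt{-6 + \frac{1}{41 + w}}$ ($F{\left(w \right)} = \sqrt{\frac{1}{w + 41} - 6} = \sqrt{\frac{1}{41 + w} - 6} = \sqrt{-6 + \frac{1}{41 + w}}$)
$\frac{1}{F{\left(1 \left(4 - 3\right) \right)}} = \frac{1}{\sqrt{\frac{-245 - 6 \cdot 1 \left(4 - 3\right)}{41 + 1 \left(4 - 3\right)}}} = \frac{1}{\sqrt{\frac{-245 - 6 \cdot 1 \cdot 1}{41 + 1 \cdot 1}}} = \frac{1}{\sqrt{\frac{-245 - 6}{41 + 1}}} = \frac{1}{\sqrt{\frac{-245 - 6}{42}}} = \frac{1}{\sqrt{\frac{1}{42} \left(-251\right)}} = \frac{1}{\sqrt{- \frac{251}{42}}} = \frac{1}{\frac{1}{42} i \sqrt{10542}} = - \frac{i \sqrt{10542}}{251}$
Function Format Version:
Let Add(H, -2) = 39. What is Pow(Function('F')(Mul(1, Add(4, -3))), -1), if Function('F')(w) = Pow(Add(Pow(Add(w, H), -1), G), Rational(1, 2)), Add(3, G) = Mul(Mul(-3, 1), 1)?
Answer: Mul(Rational(-1, 251), I, Pow(10542, Rational(1, 2))) ≈ Mul(-0.40906, I)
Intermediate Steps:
H = 41 (H = Add(2, 39) = 41)
G = -6 (G = Add(-3, Mul(Mul(-3, 1), 1)) = Add(-3, Mul(-3, 1)) = Add(-3, -3) = -6)
Function('F')(w) = Pow(Add(-6, Pow(Add(41, w), -1)), Rational(1, 2)) (Function('F')(w) = Pow(Add(Pow(Add(w, 41), -1), -6), Rational(1, 2)) = Pow(Add(Pow(Add(41, w), -1), -6), Rational(1, 2)) = Pow(Add(-6, Pow(Add(41, w), -1)), Rational(1, 2)))
Pow(Function('F')(Mul(1, Add(4, -3))), -1) = Pow(Pow(Mul(Pow(Add(41, Mul(1, Add(4, -3))), -1), Add(-245, Mul(-6, Mul(1, Add(4, -3))))), Rational(1, 2)), -1) = Pow(Pow(Mul(Pow(Add(41, Mul(1, 1)), -1), Add(-245, Mul(-6, Mul(1, 1)))), Rational(1, 2)), -1) = Pow(Pow(Mul(Pow(Add(41, 1), -1), Add(-245, Mul(-6, 1))), Rational(1, 2)), -1) = Pow(Pow(Mul(Pow(42, -1), Add(-245, -6)), Rational(1, 2)), -1) = Pow(Pow(Mul(Rational(1, 42), -251), Rational(1, 2)), -1) = Pow(Pow(Rational(-251, 42), Rational(1, 2)), -1) = Pow(Mul(Rational(1, 42), I, Pow(10542, Rational(1, 2))), -1) = Mul(Rational(-1, 251), I, Pow(10542, Rational(1, 2)))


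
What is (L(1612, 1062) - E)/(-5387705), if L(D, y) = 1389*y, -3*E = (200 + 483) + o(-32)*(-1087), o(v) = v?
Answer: -4460821/16163115 ≈ -0.27599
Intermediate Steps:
E = -35467/3 (E = -((200 + 483) - 32*(-1087))/3 = -(683 + 34784)/3 = -1/3*35467 = -35467/3 ≈ -11822.)
(L(1612, 1062) - E)/(-5387705) = (1389*1062 - 1*(-35467/3))/(-5387705) = (1475118 + 35467/3)*(-1/5387705) = (4460821/3)*(-1/5387705) = -4460821/16163115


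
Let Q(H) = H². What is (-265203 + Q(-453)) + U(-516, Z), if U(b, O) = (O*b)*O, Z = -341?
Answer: -60060990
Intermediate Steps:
U(b, O) = b*O²
(-265203 + Q(-453)) + U(-516, Z) = (-265203 + (-453)²) - 516*(-341)² = (-265203 + 205209) - 516*116281 = -59994 - 60000996 = -60060990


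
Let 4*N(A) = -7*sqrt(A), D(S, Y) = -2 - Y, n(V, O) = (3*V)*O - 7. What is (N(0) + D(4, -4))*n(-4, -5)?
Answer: 106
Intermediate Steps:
n(V, O) = -7 + 3*O*V (n(V, O) = 3*O*V - 7 = -7 + 3*O*V)
N(A) = -7*sqrt(A)/4 (N(A) = (-7*sqrt(A))/4 = -7*sqrt(A)/4)
(N(0) + D(4, -4))*n(-4, -5) = (-7*sqrt(0)/4 + (-2 - 1*(-4)))*(-7 + 3*(-5)*(-4)) = (-7/4*0 + (-2 + 4))*(-7 + 60) = (0 + 2)*53 = 2*53 = 106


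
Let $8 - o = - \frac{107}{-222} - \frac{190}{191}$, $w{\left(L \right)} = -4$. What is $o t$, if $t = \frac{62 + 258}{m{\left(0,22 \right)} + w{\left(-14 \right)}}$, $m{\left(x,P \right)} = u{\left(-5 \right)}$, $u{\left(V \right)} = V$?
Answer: $- \frac{57753440}{190809} \approx -302.68$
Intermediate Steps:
$m{\left(x,P \right)} = -5$
$o = \frac{360959}{42402}$ ($o = 8 - \left(- \frac{107}{-222} - \frac{190}{191}\right) = 8 - \left(\left(-107\right) \left(- \frac{1}{222}\right) - \frac{190}{191}\right) = 8 - \left(\frac{107}{222} - \frac{190}{191}\right) = 8 - - \frac{21743}{42402} = 8 + \frac{21743}{42402} = \frac{360959}{42402} \approx 8.5128$)
$t = - \frac{320}{9}$ ($t = \frac{62 + 258}{-5 - 4} = \frac{320}{-9} = 320 \left(- \frac{1}{9}\right) = - \frac{320}{9} \approx -35.556$)
$o t = \frac{360959}{42402} \left(- \frac{320}{9}\right) = - \frac{57753440}{190809}$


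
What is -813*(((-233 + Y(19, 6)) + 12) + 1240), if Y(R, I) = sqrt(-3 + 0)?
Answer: -828447 - 813*I*sqrt(3) ≈ -8.2845e+5 - 1408.2*I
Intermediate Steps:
Y(R, I) = I*sqrt(3) (Y(R, I) = sqrt(-3) = I*sqrt(3))
-813*(((-233 + Y(19, 6)) + 12) + 1240) = -813*(((-233 + I*sqrt(3)) + 12) + 1240) = -813*((-221 + I*sqrt(3)) + 1240) = -813*(1019 + I*sqrt(3)) = -828447 - 813*I*sqrt(3)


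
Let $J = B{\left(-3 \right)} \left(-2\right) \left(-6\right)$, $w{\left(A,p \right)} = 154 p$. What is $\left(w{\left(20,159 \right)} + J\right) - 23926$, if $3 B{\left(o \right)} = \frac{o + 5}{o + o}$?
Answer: $\frac{1676}{3} \approx 558.67$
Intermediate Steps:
$B{\left(o \right)} = \frac{5 + o}{6 o}$ ($B{\left(o \right)} = \frac{\left(o + 5\right) \frac{1}{o + o}}{3} = \frac{\left(5 + o\right) \frac{1}{2 o}}{3} = \frac{\frac{1}{2} \frac{1}{o} \left(5 + o\right)}{3} = \frac{5 + o}{6 o}$)
$J = - \frac{4}{3}$ ($J = \frac{5 - 3}{6 \left(-3\right)} \left(-2\right) \left(-6\right) = \frac{1}{6} \left(- \frac{1}{3}\right) 2 \left(-2\right) \left(-6\right) = \left(- \frac{1}{9}\right) \left(-2\right) \left(-6\right) = \frac{2}{9} \left(-6\right) = - \frac{4}{3} \approx -1.3333$)
$\left(w{\left(20,159 \right)} + J\right) - 23926 = \left(154 \cdot 159 - \frac{4}{3}\right) - 23926 = \left(24486 - \frac{4}{3}\right) - 23926 = \frac{73454}{3} - 23926 = \frac{1676}{3}$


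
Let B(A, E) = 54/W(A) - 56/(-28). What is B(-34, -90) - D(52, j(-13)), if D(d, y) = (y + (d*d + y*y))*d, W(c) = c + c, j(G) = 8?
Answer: -4907927/34 ≈ -1.4435e+5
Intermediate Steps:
W(c) = 2*c
B(A, E) = 2 + 27/A (B(A, E) = 54/((2*A)) - 56/(-28) = 54*(1/(2*A)) - 56*(-1/28) = 27/A + 2 = 2 + 27/A)
D(d, y) = d*(y + d**2 + y**2) (D(d, y) = (y + (d**2 + y**2))*d = (y + d**2 + y**2)*d = d*(y + d**2 + y**2))
B(-34, -90) - D(52, j(-13)) = (2 + 27/(-34)) - 52*(8 + 52**2 + 8**2) = (2 + 27*(-1/34)) - 52*(8 + 2704 + 64) = (2 - 27/34) - 52*2776 = 41/34 - 1*144352 = 41/34 - 144352 = -4907927/34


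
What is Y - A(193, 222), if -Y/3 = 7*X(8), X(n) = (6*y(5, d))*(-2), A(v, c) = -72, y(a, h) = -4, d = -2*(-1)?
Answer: -936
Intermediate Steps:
d = 2
X(n) = 48 (X(n) = (6*(-4))*(-2) = -24*(-2) = 48)
Y = -1008 (Y = -21*48 = -3*336 = -1008)
Y - A(193, 222) = -1008 - 1*(-72) = -1008 + 72 = -936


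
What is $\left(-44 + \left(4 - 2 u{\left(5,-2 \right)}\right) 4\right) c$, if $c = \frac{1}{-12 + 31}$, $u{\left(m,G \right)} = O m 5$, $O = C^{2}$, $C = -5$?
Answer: $- \frac{5028}{19} \approx -264.63$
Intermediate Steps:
$O = 25$ ($O = \left(-5\right)^{2} = 25$)
$u{\left(m,G \right)} = 125 m$ ($u{\left(m,G \right)} = 25 m 5 = 125 m$)
$c = \frac{1}{19} \approx 0.052632$
$\left(-44 + \left(4 - 2 u{\left(5,-2 \right)}\right) 4\right) c = \left(-44 + \left(4 - 2 \cdot 125 \cdot 5\right) 4\right) \frac{1}{19} = \left(-44 + \left(4 - 1250\right) 4\right) \frac{1}{19} = \left(-44 - 4984\right) \frac{1}{19} = \left(-5028\right) \frac{1}{19} = - \frac{5028}{19}$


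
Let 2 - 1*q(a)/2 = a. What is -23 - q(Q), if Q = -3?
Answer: -33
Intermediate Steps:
q(a) = 4 - 2*a
-23 - q(Q) = -23 - (4 - 2*(-3)) = -23 - (4 + 6) = -23 - 1*10 = -23 - 10 = -33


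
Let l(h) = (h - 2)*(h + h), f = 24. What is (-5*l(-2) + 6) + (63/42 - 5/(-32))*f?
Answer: -137/4 ≈ -34.250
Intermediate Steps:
l(h) = 2*h*(-2 + h) (l(h) = (-2 + h)*(2*h) = 2*h*(-2 + h))
(-5*l(-2) + 6) + (63/42 - 5/(-32))*f = (-10*(-2)*(-2 - 2) + 6) + (63/42 - 5/(-32))*24 = (-10*(-2)*(-4) + 6) + (63*(1/42) - 5*(-1/32))*24 = (-5*16 + 6) + (3/2 + 5/32)*24 = (-80 + 6) + (53/32)*24 = -74 + 159/4 = -137/4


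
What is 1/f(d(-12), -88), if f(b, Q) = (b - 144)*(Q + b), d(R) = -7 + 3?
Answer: 1/13616 ≈ 7.3443e-5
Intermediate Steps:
d(R) = -4
f(b, Q) = (-144 + b)*(Q + b)
1/f(d(-12), -88) = 1/((-4)**2 - 144*(-88) - 144*(-4) - 88*(-4)) = 1/(16 + 12672 + 576 + 352) = 1/13616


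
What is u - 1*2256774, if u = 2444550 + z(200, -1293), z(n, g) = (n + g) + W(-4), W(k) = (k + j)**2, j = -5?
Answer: 186764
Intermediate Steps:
W(k) = (-5 + k)**2 (W(k) = (k - 5)**2 = (-5 + k)**2)
z(n, g) = 81 + g + n (z(n, g) = (n + g) + (-5 - 4)**2 = (g + n) + (-9)**2 = (g + n) + 81 = 81 + g + n)
u = 2443538 (u = 2444550 + (81 - 1293 + 200) = 2444550 - 1012 = 2443538)
u - 1*2256774 = 2443538 - 1*2256774 = 2443538 - 2256774 = 186764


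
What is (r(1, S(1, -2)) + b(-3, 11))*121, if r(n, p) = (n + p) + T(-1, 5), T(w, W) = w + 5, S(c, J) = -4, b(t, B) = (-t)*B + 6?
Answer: 4840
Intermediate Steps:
b(t, B) = 6 - B*t (b(t, B) = -B*t + 6 = 6 - B*t)
T(w, W) = 5 + w
r(n, p) = 4 + n + p (r(n, p) = (n + p) + (5 - 1) = (n + p) + 4 = 4 + n + p)
(r(1, S(1, -2)) + b(-3, 11))*121 = ((4 + 1 - 4) + (6 - 1*11*(-3)))*121 = (1 + (6 + 33))*121 = (1 + 39)*121 = 40*121 = 4840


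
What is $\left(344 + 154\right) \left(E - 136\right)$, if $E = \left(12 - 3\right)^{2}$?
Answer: $-27390$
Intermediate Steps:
$E = 81$ ($E = 9^{2} = 81$)
$\left(344 + 154\right) \left(E - 136\right) = \left(344 + 154\right) \left(81 - 136\right) = 498 \left(-55\right) = -27390$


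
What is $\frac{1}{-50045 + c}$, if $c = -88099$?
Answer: $- \frac{1}{138144} \approx -7.2388 \cdot 10^{-6}$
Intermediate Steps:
$\frac{1}{-50045 + c} = \frac{1}{-50045 - 88099} = \frac{1}{-138144} = - \frac{1}{138144}$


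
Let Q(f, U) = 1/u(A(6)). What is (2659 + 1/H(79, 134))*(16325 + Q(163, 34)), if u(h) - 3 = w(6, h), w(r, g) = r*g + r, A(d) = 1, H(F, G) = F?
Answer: 51439142312/1185 ≈ 4.3409e+7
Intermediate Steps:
w(r, g) = r + g*r (w(r, g) = g*r + r = r + g*r)
u(h) = 9 + 6*h (u(h) = 3 + 6*(1 + h) = 3 + (6 + 6*h) = 9 + 6*h)
Q(f, U) = 1/15 (Q(f, U) = 1/(9 + 6*1) = 1/(9 + 6) = 1/15)
(2659 + 1/H(79, 134))*(16325 + Q(163, 34)) = (2659 + 1/79)*(16325 + 1/15) = (2659 + 1/79)*(244876/15) = (210062/79)*(244876/15) = 51439142312/1185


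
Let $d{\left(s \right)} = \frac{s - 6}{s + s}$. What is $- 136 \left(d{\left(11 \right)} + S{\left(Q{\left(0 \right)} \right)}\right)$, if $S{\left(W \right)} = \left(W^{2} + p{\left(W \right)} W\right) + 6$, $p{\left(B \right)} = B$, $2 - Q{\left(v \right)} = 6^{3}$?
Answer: $- \frac{137030948}{11} \approx -1.2457 \cdot 10^{7}$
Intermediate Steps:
$Q{\left(v \right)} = -214$ ($Q{\left(v \right)} = 2 - 6^{3} = 2 - 216 = -214$)
$S{\left(W \right)} = 6 + 2 W^{2}$ ($S{\left(W \right)} = \left(W^{2} + W W\right) + 6 = \left(W^{2} + W^{2}\right) + 6 = 2 W^{2} + 6 = 6 + 2 W^{2}$)
$d{\left(s \right)} = \frac{-6 + s}{2 s}$
$- 136 \left(d{\left(11 \right)} + S{\left(Q{\left(0 \right)} \right)}\right) = - 136 \left(\frac{-6 + 11}{2 \cdot 11} + \left(6 + 2 \left(-214\right)^{2}\right)\right) = - 136 \left(\frac{1}{2} \cdot \frac{1}{11} \cdot 5 + \left(6 + 2 \cdot 45796\right)\right) = - 136 \left(\frac{5}{22} + \left(6 + 91592\right)\right) = - 136 \left(\frac{5}{22} + 91598\right) = \left(-136\right) \frac{2015161}{22} = - \frac{137030948}{11}$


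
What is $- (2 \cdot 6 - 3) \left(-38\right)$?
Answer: $342$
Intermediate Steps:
$- (2 \cdot 6 - 3) \left(-38\right) = - (12 - 3) \left(-38\right) = \left(-1\right) 9 \left(-38\right) = \left(-9\right) \left(-38\right) = 342$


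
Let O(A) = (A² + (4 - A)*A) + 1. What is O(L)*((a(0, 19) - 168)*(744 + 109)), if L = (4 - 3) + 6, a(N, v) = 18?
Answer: -3710550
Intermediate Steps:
L = 7 (L = 1 + 6 = 7)
O(A) = 1 + A² + A*(4 - A) (O(A) = (A² + A*(4 - A)) + 1 = 1 + A² + A*(4 - A))
O(L)*((a(0, 19) - 168)*(744 + 109)) = (1 + 4*7)*((18 - 168)*(744 + 109)) = (1 + 28)*(-150*853) = 29*(-127950) = -3710550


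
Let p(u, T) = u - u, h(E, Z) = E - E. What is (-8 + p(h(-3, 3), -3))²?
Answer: 64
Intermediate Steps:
h(E, Z) = 0
p(u, T) = 0
(-8 + p(h(-3, 3), -3))² = (-8 + 0)² = (-8)² = 64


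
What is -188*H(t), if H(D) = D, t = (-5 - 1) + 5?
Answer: 188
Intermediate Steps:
t = -1 (t = -6 + 5 = -1)
-188*H(t) = -188*(-1) = 188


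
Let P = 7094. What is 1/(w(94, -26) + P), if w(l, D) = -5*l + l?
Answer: 1/6718 ≈ 0.00014885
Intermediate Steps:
w(l, D) = -4*l
1/(w(94, -26) + P) = 1/(-4*94 + 7094) = 1/(-376 + 7094) = 1/6718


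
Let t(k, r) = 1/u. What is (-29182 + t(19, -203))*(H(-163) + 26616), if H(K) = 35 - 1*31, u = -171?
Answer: -132837074260/171 ≈ -7.7682e+8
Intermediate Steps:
H(K) = 4 (H(K) = 35 - 31 = 4)
t(k, r) = -1/171 (t(k, r) = 1/(-171) = -1/171)
(-29182 + t(19, -203))*(H(-163) + 26616) = (-29182 - 1/171)*(4 + 26616) = -4990123/171*26620 = -132837074260/171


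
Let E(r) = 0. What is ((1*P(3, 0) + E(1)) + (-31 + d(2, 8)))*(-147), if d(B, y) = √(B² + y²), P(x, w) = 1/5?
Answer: 22638/5 - 294*√17 ≈ 3315.4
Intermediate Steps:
P(x, w) = ⅕
((1*P(3, 0) + E(1)) + (-31 + d(2, 8)))*(-147) = ((1*(⅕) + 0) + (-31 + √(2² + 8²)))*(-147) = ((⅕ + 0) + (-31 + √(4 + 64)))*(-147) = (⅕ + (-31 + √68))*(-147) = (⅕ + (-31 + 2*√17))*(-147) = (-154/5 + 2*√17)*(-147) = 22638/5 - 294*√17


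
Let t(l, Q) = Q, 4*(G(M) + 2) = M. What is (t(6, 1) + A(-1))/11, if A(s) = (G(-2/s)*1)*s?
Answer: 5/22 ≈ 0.22727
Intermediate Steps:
G(M) = -2 + M/4
A(s) = s*(-2 - 1/(2*s)) (A(s) = ((-2 + (-2/s)/4)*1)*s = ((-2 - 1/(2*s))*1)*s = (-2 - 1/(2*s))*s = s*(-2 - 1/(2*s)))
(t(6, 1) + A(-1))/11 = (1 + (-½ - 2*(-1)))/11 = (1 + (-½ + 2))*(1/11) = (1 + 3/2)*(1/11) = (5/2)*(1/11) = 5/22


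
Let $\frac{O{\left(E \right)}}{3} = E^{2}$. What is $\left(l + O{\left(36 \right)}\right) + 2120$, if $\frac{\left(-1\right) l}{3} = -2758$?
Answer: $14282$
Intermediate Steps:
$l = 8274$ ($l = \left(-3\right) \left(-2758\right) = 8274$)
$O{\left(E \right)} = 3 E^{2}$
$\left(l + O{\left(36 \right)}\right) + 2120 = \left(8274 + 3 \cdot 36^{2}\right) + 2120 = \left(8274 + 3 \cdot 1296\right) + 2120 = \left(8274 + 3888\right) + 2120 = 12162 + 2120 = 14282$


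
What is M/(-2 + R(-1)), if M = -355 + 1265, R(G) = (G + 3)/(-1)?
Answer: -455/2 ≈ -227.50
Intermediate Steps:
R(G) = -3 - G (R(G) = (3 + G)*(-1) = -3 - G)
M = 910
M/(-2 + R(-1)) = 910/(-2 + (-3 - 1*(-1))) = 910/(-2 + (-3 + 1)) = 910/(-2 - 2) = 910/(-4) = 910*(-¼) = -455/2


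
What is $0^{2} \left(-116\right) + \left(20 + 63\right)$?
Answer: $83$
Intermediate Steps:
$0^{2} \left(-116\right) + \left(20 + 63\right) = 0 \left(-116\right) + 83 = 0 + 83 = 83$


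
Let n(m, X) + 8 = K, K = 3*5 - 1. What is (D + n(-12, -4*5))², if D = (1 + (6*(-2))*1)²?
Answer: 16129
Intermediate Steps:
K = 14 (K = 15 - 1 = 14)
n(m, X) = 6 (n(m, X) = -8 + 14 = 6)
D = 121 (D = (1 - 12*1)² = (1 - 12)² = (-11)² = 121)
(D + n(-12, -4*5))² = (121 + 6)² = 127² = 16129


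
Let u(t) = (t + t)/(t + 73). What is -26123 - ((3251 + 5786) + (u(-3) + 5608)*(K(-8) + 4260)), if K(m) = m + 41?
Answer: -843847761/35 ≈ -2.4110e+7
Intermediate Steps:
u(t) = 2*t/(73 + t) (u(t) = (2*t)/(73 + t) = 2*t/(73 + t))
K(m) = 41 + m
-26123 - ((3251 + 5786) + (u(-3) + 5608)*(K(-8) + 4260)) = -26123 - ((3251 + 5786) + (2*(-3)/(73 - 3) + 5608)*((41 - 8) + 4260)) = -26123 - (9037 + (2*(-3)/70 + 5608)*(33 + 4260)) = -26123 - (9037 + (2*(-3)*(1/70) + 5608)*4293) = -26123 - (9037 + (-3/35 + 5608)*4293) = -26123 - (9037 + (196277/35)*4293) = -26123 - (9037 + 842617161/35) = -26123 - 1*842933456/35 = -26123 - 842933456/35 = -843847761/35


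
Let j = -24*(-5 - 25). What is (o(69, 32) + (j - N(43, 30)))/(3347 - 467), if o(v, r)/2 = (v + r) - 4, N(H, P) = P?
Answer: 221/720 ≈ 0.30694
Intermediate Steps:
j = 720 (j = -24*(-30) = 720)
o(v, r) = -8 + 2*r + 2*v (o(v, r) = 2*((v + r) - 4) = 2*((r + v) - 4) = 2*(-4 + r + v) = -8 + 2*r + 2*v)
(o(69, 32) + (j - N(43, 30)))/(3347 - 467) = ((-8 + 2*32 + 2*69) + (720 - 1*30))/(3347 - 467) = ((-8 + 64 + 138) + (720 - 30))/2880 = (194 + 690)*(1/2880) = 884*(1/2880) = 221/720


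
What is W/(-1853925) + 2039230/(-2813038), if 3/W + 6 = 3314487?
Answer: -2088443141333456144/2880925603000361025 ≈ -0.72492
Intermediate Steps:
W = 1/1104827 (W = 3/(-6 + 3314487) = 3/3314481 = 3*(1/3314481) = 1/1104827 ≈ 9.0512e-7)
W/(-1853925) + 2039230/(-2813038) = (1/1104827)/(-1853925) + 2039230/(-2813038) = (1/1104827)*(-1/1853925) + 2039230*(-1/2813038) = -1/2048266395975 - 1019615/1406519 = -2088443141333456144/2880925603000361025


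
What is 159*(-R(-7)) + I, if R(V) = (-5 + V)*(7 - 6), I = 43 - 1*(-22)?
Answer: 1973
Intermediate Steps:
I = 65 (I = 43 + 22 = 65)
R(V) = -5 + V (R(V) = (-5 + V)*1 = -5 + V)
159*(-R(-7)) + I = 159*(-(-5 - 7)) + 65 = 159*(-1*(-12)) + 65 = 159*12 + 65 = 1908 + 65 = 1973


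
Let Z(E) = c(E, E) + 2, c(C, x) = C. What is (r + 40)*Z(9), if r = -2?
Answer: 418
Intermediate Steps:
Z(E) = 2 + E (Z(E) = E + 2 = 2 + E)
(r + 40)*Z(9) = (-2 + 40)*(2 + 9) = 38*11 = 418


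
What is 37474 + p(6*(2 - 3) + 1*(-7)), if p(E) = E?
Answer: 37461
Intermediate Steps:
37474 + p(6*(2 - 3) + 1*(-7)) = 37474 + (6*(2 - 3) + 1*(-7)) = 37474 + (6*(-1) - 7) = 37474 + (-6 - 7) = 37474 - 13 = 37461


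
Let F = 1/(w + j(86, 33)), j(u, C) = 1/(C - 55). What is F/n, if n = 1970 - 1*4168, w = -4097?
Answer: 11/99058365 ≈ 1.1105e-7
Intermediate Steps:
j(u, C) = 1/(-55 + C)
n = -2198 (n = 1970 - 4168 = -2198)
F = -22/90135 (F = 1/(-4097 + 1/(-55 + 33)) = 1/(-4097 + 1/(-22)) = 1/(-4097 - 1/22) = 1/(-90135/22) = -22/90135 ≈ -0.00024408)
F/n = -22/90135/(-2198) = -22/90135*(-1/2198) = 11/99058365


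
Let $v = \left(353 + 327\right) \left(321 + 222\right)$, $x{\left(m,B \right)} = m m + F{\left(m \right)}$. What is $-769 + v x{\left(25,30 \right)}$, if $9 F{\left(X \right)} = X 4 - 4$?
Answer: $234712791$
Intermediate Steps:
$F{\left(X \right)} = - \frac{4}{9} + \frac{4 X}{9}$ ($F{\left(X \right)} = \frac{X 4 - 4}{9} = \frac{4 X - 4}{9} = \frac{-4 + 4 X}{9} = - \frac{4}{9} + \frac{4 X}{9}$)
$x{\left(m,B \right)} = - \frac{4}{9} + m^{2} + \frac{4 m}{9}$ ($x{\left(m,B \right)} = m m + \left(- \frac{4}{9} + \frac{4 m}{9}\right) = m^{2} + \left(- \frac{4}{9} + \frac{4 m}{9}\right) = - \frac{4}{9} + m^{2} + \frac{4 m}{9}$)
$v = 369240$ ($v = 680 \cdot 543 = 369240$)
$-769 + v x{\left(25,30 \right)} = -769 + 369240 \left(- \frac{4}{9} + 25^{2} + \frac{4}{9} \cdot 25\right) = -769 + 369240 \left(- \frac{4}{9} + 625 + \frac{100}{9}\right) = -769 + 369240 \cdot \frac{1907}{3} = -769 + 234713560 = 234712791$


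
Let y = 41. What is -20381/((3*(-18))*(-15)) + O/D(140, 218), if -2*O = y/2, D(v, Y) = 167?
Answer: -6823859/270540 ≈ -25.223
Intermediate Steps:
O = -41/4 (O = -41/(2*2) = -41/4 ≈ -10.250)
-20381/((3*(-18))*(-15)) + O/D(140, 218) = -20381/((3*(-18))*(-15)) - 41/4/167 = -20381/((-54*(-15))) - 41/4*1/167 = -20381/810 - 41/668 = -6823859/270540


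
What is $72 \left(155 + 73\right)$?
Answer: $16416$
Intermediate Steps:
$72 \left(155 + 73\right) = 72 \cdot 228 = 16416$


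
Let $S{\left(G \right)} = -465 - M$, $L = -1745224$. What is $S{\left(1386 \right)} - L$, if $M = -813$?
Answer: $1745572$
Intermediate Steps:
$S{\left(G \right)} = 348$ ($S{\left(G \right)} = -465 - -813 = -465 + 813 = 348$)
$S{\left(1386 \right)} - L = 348 - -1745224 = 348 + 1745224 = 1745572$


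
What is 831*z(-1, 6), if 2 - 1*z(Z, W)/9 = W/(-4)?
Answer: 52353/2 ≈ 26177.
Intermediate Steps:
z(Z, W) = 18 + 9*W/4 (z(Z, W) = 18 - 9*W/(-4) = 18 - 9*W*(-1)/4 = 18 - (-9)*W/4 = 18 + 9*W/4)
831*z(-1, 6) = 831*(18 + (9/4)*6) = 831*(18 + 27/2) = 831*(63/2) = 52353/2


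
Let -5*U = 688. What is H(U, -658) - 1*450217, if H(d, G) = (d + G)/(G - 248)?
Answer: -339913172/755 ≈ -4.5022e+5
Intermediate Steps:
U = -688/5 (U = -1/5*688 = -688/5 ≈ -137.60)
H(d, G) = (G + d)/(-248 + G)
H(U, -658) - 1*450217 = (-658 - 688/5)/(-248 - 658) - 1*450217 = -3978/5/(-906) - 450217 = -1/906*(-3978/5) - 450217 = 663/755 - 450217 = -339913172/755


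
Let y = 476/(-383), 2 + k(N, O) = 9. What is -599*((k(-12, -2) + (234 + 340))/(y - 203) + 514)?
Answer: -3421584439/11175 ≈ -3.0618e+5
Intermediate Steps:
k(N, O) = 7 (k(N, O) = -2 + 9 = 7)
y = -476/383 (y = 476*(-1/383) = -476/383 ≈ -1.2428)
-599*((k(-12, -2) + (234 + 340))/(y - 203) + 514) = -599*((7 + (234 + 340))/(-476/383 - 203) + 514) = -599*((7 + 574)/(-78225/383) + 514) = -599*(581*(-383/78225) + 514) = -599*(-31789/11175 + 514) = -599*5712161/11175 = -3421584439/11175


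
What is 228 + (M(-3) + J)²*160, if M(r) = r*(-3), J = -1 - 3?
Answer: 4228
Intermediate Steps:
J = -4
M(r) = -3*r
228 + (M(-3) + J)²*160 = 228 + (-3*(-3) - 4)²*160 = 228 + (9 - 4)²*160 = 228 + 5²*160 = 228 + 25*160 = 228 + 4000 = 4228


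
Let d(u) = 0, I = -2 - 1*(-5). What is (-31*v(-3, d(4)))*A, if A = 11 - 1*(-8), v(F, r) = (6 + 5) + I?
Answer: -8246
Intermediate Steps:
I = 3 (I = -2 + 5 = 3)
v(F, r) = 14 (v(F, r) = (6 + 5) + 3 = 11 + 3 = 14)
A = 19 (A = 11 + 8 = 19)
(-31*v(-3, d(4)))*A = -31*14*19 = -434*19 = -8246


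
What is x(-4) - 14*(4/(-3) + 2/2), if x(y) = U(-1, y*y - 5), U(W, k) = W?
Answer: 11/3 ≈ 3.6667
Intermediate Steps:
x(y) = -1
x(-4) - 14*(4/(-3) + 2/2) = -1 - 14*(4/(-3) + 2/2) = -1 - 14*(4*(-⅓) + 2*(½)) = -1 - 14*(-4/3 + 1) = -1 - 14*(-⅓) = -1 + 14/3 = 11/3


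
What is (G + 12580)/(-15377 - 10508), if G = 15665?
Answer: -5649/5177 ≈ -1.0912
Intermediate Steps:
(G + 12580)/(-15377 - 10508) = (15665 + 12580)/(-15377 - 10508) = 28245/(-25885) = 28245*(-1/25885) = -5649/5177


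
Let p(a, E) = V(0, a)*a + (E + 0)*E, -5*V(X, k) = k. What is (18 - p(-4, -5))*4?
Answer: -76/5 ≈ -15.200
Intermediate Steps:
V(X, k) = -k/5
p(a, E) = E² - a²/5 (p(a, E) = (-a/5)*a + (E + 0)*E = -a²/5 + E*E = -a²/5 + E² = E² - a²/5)
(18 - p(-4, -5))*4 = (18 - ((-5)² - ⅕*(-4)²))*4 = (18 - (25 - ⅕*16))*4 = (18 - (25 - 16/5))*4 = (18 - 1*109/5)*4 = (18 - 109/5)*4 = -19/5*4 = -76/5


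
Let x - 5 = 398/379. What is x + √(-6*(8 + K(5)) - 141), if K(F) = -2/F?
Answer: 2293/379 + I*√4665/5 ≈ 6.0501 + 13.66*I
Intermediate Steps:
x = 2293/379 (x = 5 + 398/379 = 2293/379 ≈ 6.0501)
x + √(-6*(8 + K(5)) - 141) = 2293/379 + √(-6*(8 - 2/5) - 141) = 2293/379 + √(-6*(8 - 2*⅕) - 141) = 2293/379 + √(-6*(8 - ⅖) - 141) = 2293/379 + √(-6*38/5 - 141) = 2293/379 + √(-228/5 - 141) = 2293/379 + √(-933/5) = 2293/379 + I*√4665/5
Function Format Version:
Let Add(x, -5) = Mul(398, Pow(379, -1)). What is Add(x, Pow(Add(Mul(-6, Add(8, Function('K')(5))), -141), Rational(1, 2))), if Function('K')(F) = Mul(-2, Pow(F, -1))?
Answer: Add(Rational(2293, 379), Mul(Rational(1, 5), I, Pow(4665, Rational(1, 2)))) ≈ Add(6.0501, Mul(13.660, I))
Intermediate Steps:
x = Rational(2293, 379) (x = Add(5, Mul(398, Pow(379, -1))) = Add(5, Mul(398, Rational(1, 379))) = Add(5, Rational(398, 379)) = Rational(2293, 379) ≈ 6.0501)
Add(x, Pow(Add(Mul(-6, Add(8, Function('K')(5))), -141), Rational(1, 2))) = Add(Rational(2293, 379), Pow(Add(Mul(-6, Add(8, Mul(-2, Pow(5, -1)))), -141), Rational(1, 2))) = Add(Rational(2293, 379), Pow(Add(Mul(-6, Add(8, Mul(-2, Rational(1, 5)))), -141), Rational(1, 2))) = Add(Rational(2293, 379), Pow(Add(Mul(-6, Add(8, Rational(-2, 5))), -141), Rational(1, 2))) = Add(Rational(2293, 379), Pow(Add(Mul(-6, Rational(38, 5)), -141), Rational(1, 2))) = Add(Rational(2293, 379), Pow(Add(Rational(-228, 5), -141), Rational(1, 2))) = Add(Rational(2293, 379), Pow(Rational(-933, 5), Rational(1, 2))) = Add(Rational(2293, 379), Mul(Rational(1, 5), I, Pow(4665, Rational(1, 2))))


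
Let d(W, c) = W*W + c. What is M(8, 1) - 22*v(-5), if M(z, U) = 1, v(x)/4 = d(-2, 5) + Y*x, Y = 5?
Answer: 1409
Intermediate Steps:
d(W, c) = c + W² (d(W, c) = W² + c = c + W²)
v(x) = 36 + 20*x (v(x) = 4*((5 + (-2)²) + 5*x) = 4*((5 + 4) + 5*x) = 4*(9 + 5*x) = 36 + 20*x)
M(8, 1) - 22*v(-5) = 1 - 22*(36 + 20*(-5)) = 1 - 22*(36 - 100) = 1 - 22*(-64) = 1 + 1408 = 1409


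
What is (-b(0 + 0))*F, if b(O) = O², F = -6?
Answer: 0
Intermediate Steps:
(-b(0 + 0))*F = -(0 + 0)²*(-6) = -1*0²*(-6) = -1*0*(-6) = 0*(-6) = 0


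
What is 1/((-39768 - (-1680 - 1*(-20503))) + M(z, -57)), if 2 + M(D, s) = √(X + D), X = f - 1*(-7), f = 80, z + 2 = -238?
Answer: -19531/1144379934 - I*√17/1144379934 ≈ -1.7067e-5 - 3.6029e-9*I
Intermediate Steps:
z = -240 (z = -2 - 238 = -240)
X = 87 (X = 80 - 1*(-7) = 80 + 7 = 87)
M(D, s) = -2 + √(87 + D)
1/((-39768 - (-1680 - 1*(-20503))) + M(z, -57)) = 1/((-39768 - (-1680 - 1*(-20503))) + (-2 + √(87 - 240))) = 1/((-39768 - (-1680 + 20503)) + (-2 + √(-153))) = 1/((-39768 - 1*18823) + (-2 + 3*I*√17)) = 1/((-39768 - 18823) + (-2 + 3*I*√17)) = 1/(-58591 + (-2 + 3*I*√17)) = 1/(-58593 + 3*I*√17)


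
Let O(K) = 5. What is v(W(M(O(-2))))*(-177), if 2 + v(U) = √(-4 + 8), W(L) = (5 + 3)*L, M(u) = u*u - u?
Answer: 0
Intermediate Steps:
M(u) = u² - u
W(L) = 8*L
v(U) = 0 (v(U) = -2 + √(-4 + 8) = -2 + √4 = -2 + 2 = 0)
v(W(M(O(-2))))*(-177) = 0*(-177) = 0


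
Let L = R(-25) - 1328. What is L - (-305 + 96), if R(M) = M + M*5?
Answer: -1269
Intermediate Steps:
R(M) = 6*M (R(M) = M + 5*M = 6*M)
L = -1478 (L = 6*(-25) - 1328 = -150 - 1328 = -1478)
L - (-305 + 96) = -1478 - (-305 + 96) = -1478 - 1*(-209) = -1478 + 209 = -1269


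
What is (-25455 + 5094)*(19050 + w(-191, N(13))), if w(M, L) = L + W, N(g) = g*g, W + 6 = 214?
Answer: -395553147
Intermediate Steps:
W = 208 (W = -6 + 214 = 208)
N(g) = g²
w(M, L) = 208 + L (w(M, L) = L + 208 = 208 + L)
(-25455 + 5094)*(19050 + w(-191, N(13))) = (-25455 + 5094)*(19050 + (208 + 13²)) = -20361*(19050 + (208 + 169)) = -20361*(19050 + 377) = -20361*19427 = -395553147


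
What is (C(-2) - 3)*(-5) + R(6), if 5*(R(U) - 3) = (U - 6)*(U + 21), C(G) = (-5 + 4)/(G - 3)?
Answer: 17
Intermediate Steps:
C(G) = -1/(-3 + G)
R(U) = 3 + (-6 + U)*(21 + U)/5 (R(U) = 3 + ((U - 6)*(U + 21))/5 = 3 + ((-6 + U)*(21 + U))/5 = 3 + (-6 + U)*(21 + U)/5)
(C(-2) - 3)*(-5) + R(6) = (-1/(-3 - 2) - 3)*(-5) + (-111/5 + 3*6 + (⅕)*6²) = (-1/(-5) - 3)*(-5) + (-111/5 + 18 + (⅕)*36) = (-1*(-⅕) - 3)*(-5) + (-111/5 + 18 + 36/5) = (⅕ - 3)*(-5) + 3 = -14/5*(-5) + 3 = 14 + 3 = 17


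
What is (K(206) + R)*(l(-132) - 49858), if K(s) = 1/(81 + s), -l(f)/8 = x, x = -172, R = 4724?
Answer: -9390194614/41 ≈ -2.2903e+8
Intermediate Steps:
l(f) = 1376 (l(f) = -8*(-172) = 1376)
(K(206) + R)*(l(-132) - 49858) = (1/(81 + 206) + 4724)*(1376 - 49858) = (1/287 + 4724)*(-48482) = (1355789/287)*(-48482) = -9390194614/41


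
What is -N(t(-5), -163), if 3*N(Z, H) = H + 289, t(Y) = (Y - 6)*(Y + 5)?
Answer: -42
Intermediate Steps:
t(Y) = (-6 + Y)*(5 + Y)
N(Z, H) = 289/3 + H/3 (N(Z, H) = (H + 289)/3 = (289 + H)/3 = 289/3 + H/3)
-N(t(-5), -163) = -(289/3 + (1/3)*(-163)) = -(289/3 - 163/3) = -1*42 = -42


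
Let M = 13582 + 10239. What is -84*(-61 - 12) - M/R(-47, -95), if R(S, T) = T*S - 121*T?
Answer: 13977557/2280 ≈ 6130.5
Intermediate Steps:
R(S, T) = -121*T + S*T (R(S, T) = S*T - 121*T = -121*T + S*T)
M = 23821
-84*(-61 - 12) - M/R(-47, -95) = -84*(-61 - 12) - 23821/((-95*(-121 - 47))) = -84*(-73) - 23821/((-95*(-168))) = 6132 - 23821/15960 = 6132 - 1*3403/2280 = 6132 - 3403/2280 = 13977557/2280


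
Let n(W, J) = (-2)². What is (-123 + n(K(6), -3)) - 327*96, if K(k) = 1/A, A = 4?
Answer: -31511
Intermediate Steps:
K(k) = ¼ (K(k) = 1/4 = ¼)
n(W, J) = 4
(-123 + n(K(6), -3)) - 327*96 = (-123 + 4) - 327*96 = -119 - 31392 = -31511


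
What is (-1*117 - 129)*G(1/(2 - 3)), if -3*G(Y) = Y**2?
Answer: 82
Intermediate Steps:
G(Y) = -Y**2/3
(-1*117 - 129)*G(1/(2 - 3)) = (-1*117 - 129)*(-1/(3*(2 - 3)**2)) = (-117 - 129)*(-(1/(-1))**2/3) = -(-82)*(-1)**2 = -(-82) = -246*(-1/3) = 82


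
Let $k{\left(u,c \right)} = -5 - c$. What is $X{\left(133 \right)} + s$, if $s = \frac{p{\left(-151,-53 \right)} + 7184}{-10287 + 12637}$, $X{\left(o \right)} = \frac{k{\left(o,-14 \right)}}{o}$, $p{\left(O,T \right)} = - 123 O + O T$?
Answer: $\frac{451123}{31255} \approx 14.434$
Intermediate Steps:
$X{\left(o \right)} = \frac{9}{o}$ ($X{\left(o \right)} = \frac{-5 - -14}{o} = \frac{-5 + 14}{o} = \frac{9}{o}$)
$s = \frac{3376}{235}$ ($s = \frac{- 151 \left(-123 - 53\right) + 7184}{-10287 + 12637} = \frac{\left(-151\right) \left(-176\right) + 7184}{2350} = \left(26576 + 7184\right) \frac{1}{2350} = 33760 \cdot \frac{1}{2350} = \frac{3376}{235} \approx 14.366$)
$X{\left(133 \right)} + s = \frac{9}{133} + \frac{3376}{235} = \frac{451123}{31255}$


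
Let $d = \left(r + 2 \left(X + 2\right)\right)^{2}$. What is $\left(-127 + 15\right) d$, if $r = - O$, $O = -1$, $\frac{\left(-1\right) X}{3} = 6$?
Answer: $-107632$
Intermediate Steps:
$X = -18$ ($X = \left(-3\right) 6 = -18$)
$r = 1$ ($r = \left(-1\right) \left(-1\right) = 1$)
$d = 961$ ($d = \left(1 + 2 \left(-18 + 2\right)\right)^{2} = \left(1 + 2 \left(-16\right)\right)^{2} = \left(1 - 32\right)^{2} = \left(-31\right)^{2} = 961$)
$\left(-127 + 15\right) d = \left(-127 + 15\right) 961 = \left(-112\right) 961 = -107632$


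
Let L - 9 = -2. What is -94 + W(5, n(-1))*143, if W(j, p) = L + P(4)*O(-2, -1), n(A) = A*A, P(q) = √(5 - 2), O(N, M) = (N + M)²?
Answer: 907 + 1287*√3 ≈ 3136.1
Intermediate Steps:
O(N, M) = (M + N)²
L = 7 (L = 9 - 2 = 7)
P(q) = √3
n(A) = A²
W(j, p) = 7 + 9*√3 (W(j, p) = 7 + √3*(-1 - 2)² = 7 + √3*(-3)² = 7 + √3*9 = 7 + 9*√3)
-94 + W(5, n(-1))*143 = -94 + (7 + 9*√3)*143 = -94 + (1001 + 1287*√3) = 907 + 1287*√3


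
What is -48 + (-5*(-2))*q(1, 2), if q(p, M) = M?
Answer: -28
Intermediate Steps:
-48 + (-5*(-2))*q(1, 2) = -48 - 5*(-2)*2 = -48 + 10*2 = -48 + 20 = -28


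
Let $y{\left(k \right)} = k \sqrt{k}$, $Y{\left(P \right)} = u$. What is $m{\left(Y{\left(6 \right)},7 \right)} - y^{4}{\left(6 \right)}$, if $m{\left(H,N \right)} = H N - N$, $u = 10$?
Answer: $-46593$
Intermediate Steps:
$Y{\left(P \right)} = 10$
$m{\left(H,N \right)} = - N + H N$
$y{\left(k \right)} = k^{\frac{3}{2}}$
$m{\left(Y{\left(6 \right)},7 \right)} - y^{4}{\left(6 \right)} = 7 \left(-1 + 10\right) - \left(6^{\frac{3}{2}}\right)^{4} = 7 \cdot 9 - \left(6 \sqrt{6}\right)^{4} = 63 - 46656 = -46593$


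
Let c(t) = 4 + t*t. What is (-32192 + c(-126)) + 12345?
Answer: -3967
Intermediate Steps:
c(t) = 4 + t²
(-32192 + c(-126)) + 12345 = (-32192 + (4 + (-126)²)) + 12345 = (-32192 + (4 + 15876)) + 12345 = (-32192 + 15880) + 12345 = -16312 + 12345 = -3967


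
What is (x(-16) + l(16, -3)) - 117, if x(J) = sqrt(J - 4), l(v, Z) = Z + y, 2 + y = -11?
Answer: -133 + 2*I*sqrt(5) ≈ -133.0 + 4.4721*I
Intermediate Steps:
y = -13 (y = -2 - 11 = -13)
l(v, Z) = -13 + Z (l(v, Z) = Z - 13 = -13 + Z)
x(J) = sqrt(-4 + J)
(x(-16) + l(16, -3)) - 117 = (sqrt(-4 - 16) + (-13 - 3)) - 117 = (sqrt(-20) - 16) - 117 = (2*I*sqrt(5) - 16) - 117 = (-16 + 2*I*sqrt(5)) - 117 = -133 + 2*I*sqrt(5)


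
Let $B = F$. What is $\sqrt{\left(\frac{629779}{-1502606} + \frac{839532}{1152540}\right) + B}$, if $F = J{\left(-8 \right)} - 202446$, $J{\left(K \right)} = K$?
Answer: $\frac{i \sqrt{4216629641860176937693689630}}{144317793270} \approx 449.95 i$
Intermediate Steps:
$F = -202454$ ($F = -8 - 202446 = -202454$)
$B = -202454$
$\sqrt{\left(\frac{629779}{-1502606} + \frac{839532}{1152540}\right) + B} = \sqrt{\left(\frac{629779}{-1502606} + \frac{839532}{1152540}\right) - 202454} = \sqrt{\left(629779 \left(- \frac{1}{1502606}\right) + 839532 \cdot \frac{1}{1152540}\right) - 202454} = \sqrt{\left(- \frac{629779}{1502606} + \frac{69961}{96045}\right) - 202454} = \sqrt{\frac{44636694311}{144317793270} - 202454} = \sqrt{- \frac{29217669881990269}{144317793270}} = \frac{i \sqrt{4216629641860176937693689630}}{144317793270}$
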